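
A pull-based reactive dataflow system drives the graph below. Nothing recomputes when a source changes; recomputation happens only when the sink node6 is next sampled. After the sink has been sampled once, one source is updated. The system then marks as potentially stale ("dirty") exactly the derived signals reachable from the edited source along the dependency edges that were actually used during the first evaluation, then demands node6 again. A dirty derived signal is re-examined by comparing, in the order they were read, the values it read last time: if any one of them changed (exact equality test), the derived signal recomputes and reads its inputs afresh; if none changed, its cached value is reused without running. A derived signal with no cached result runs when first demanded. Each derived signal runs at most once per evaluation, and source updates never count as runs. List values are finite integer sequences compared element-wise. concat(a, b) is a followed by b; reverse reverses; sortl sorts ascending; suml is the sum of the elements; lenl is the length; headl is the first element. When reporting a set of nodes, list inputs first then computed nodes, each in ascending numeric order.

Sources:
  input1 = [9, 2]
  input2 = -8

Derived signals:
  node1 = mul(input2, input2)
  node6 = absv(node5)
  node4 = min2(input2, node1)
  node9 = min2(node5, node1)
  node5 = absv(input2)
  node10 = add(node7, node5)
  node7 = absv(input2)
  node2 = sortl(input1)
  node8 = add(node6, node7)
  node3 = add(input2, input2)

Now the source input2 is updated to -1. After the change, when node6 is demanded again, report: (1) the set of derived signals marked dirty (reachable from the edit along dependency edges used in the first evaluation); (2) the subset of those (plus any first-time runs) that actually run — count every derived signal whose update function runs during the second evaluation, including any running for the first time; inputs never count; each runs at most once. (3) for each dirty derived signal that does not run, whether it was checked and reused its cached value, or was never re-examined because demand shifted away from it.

First evaluation (everything demanded from the output):
  node5 = absv(-8) = 8
  node6 = absv(8) = 8

Propagation after the edit:
  node5: runs — input2 -8->-1; result 1.
  node6: runs — node5 8->1; result 1.

Marked dirty: node5, node6.
Derived signals that run: node5, node6 — 2 in total.
Every dirty derived signal ran.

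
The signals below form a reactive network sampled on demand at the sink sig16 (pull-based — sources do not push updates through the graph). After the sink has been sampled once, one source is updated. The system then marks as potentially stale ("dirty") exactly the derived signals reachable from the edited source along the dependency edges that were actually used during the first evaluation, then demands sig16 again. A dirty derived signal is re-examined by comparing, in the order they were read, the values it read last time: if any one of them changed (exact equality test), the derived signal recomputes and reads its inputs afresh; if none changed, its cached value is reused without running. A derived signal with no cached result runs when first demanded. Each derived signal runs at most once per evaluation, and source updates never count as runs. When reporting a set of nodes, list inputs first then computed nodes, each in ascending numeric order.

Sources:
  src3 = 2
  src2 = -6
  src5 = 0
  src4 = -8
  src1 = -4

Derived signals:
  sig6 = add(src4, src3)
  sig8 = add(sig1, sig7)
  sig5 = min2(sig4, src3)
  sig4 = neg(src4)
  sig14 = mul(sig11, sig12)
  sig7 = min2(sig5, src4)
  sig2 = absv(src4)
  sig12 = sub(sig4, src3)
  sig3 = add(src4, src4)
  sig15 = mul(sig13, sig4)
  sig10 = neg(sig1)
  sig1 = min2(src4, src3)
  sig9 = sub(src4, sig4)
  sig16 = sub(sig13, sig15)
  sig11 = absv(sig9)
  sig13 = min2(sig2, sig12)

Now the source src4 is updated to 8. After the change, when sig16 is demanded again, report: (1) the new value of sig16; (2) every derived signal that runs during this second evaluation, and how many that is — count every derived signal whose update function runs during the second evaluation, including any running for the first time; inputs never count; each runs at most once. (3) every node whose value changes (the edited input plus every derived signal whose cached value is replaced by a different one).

sig16 now evaluates to -90.
Run set: sig2, sig4, sig12, sig13, sig15, sig16 (6 run).
Changed values: src4, sig4, sig12, sig13, sig15, sig16.

Initial pass — values computed on the first demand:
  sig2 = absv(-8) = 8
  sig4 = neg(-8) = 8
  sig12 = sub(8, 2) = 6
  sig13 = min2(8, 6) = 6
  sig15 = mul(6, 8) = 48
  sig16 = sub(6, 48) = -42

Second demand — change propagation:
  sig2: re-runs because src4 -8->8; new result 8 (unchanged).
  sig4: re-runs because src4 -8->8; new result -8.
  sig12: re-runs because sig4 8->-8; new result -10.
  sig13: re-runs because sig12 6->-10; new result -10.
  sig15: re-runs because sig13 6->-10; sig4 8->-8; new result 80.
  sig16: re-runs because sig13 6->-10; sig15 48->80; new result -90.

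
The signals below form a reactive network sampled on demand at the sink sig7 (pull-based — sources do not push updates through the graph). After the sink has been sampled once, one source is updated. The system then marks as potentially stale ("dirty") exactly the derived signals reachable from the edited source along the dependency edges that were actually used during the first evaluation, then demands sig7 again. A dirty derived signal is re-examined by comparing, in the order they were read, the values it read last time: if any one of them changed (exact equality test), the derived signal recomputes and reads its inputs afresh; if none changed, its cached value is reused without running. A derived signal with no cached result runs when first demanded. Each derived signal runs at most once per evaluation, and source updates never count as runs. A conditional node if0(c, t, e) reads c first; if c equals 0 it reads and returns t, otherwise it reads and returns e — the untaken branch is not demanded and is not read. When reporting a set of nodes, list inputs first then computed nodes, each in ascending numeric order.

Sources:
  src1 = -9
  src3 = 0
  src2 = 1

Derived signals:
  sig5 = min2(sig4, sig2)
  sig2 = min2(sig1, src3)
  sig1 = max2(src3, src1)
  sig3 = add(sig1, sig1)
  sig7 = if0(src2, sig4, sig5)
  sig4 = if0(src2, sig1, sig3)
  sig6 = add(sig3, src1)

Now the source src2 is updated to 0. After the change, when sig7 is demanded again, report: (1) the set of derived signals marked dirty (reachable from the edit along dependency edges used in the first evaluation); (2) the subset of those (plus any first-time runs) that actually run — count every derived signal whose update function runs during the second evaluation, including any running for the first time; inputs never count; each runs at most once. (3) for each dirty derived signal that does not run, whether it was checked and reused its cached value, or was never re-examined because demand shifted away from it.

Initial pass — values computed on the first demand:
  sig1 = max2(0, -9) = 0
  sig2 = min2(0, 0) = 0
  sig3 = add(0, 0) = 0
  sig4 = if0(src2=1 -> else branch sig3) = 0
  sig5 = min2(0, 0) = 0
  sig7 = if0(src2=1 -> else branch sig5) = 0

Second demand — change propagation:
  sig4: re-runs because src2 1->0; new result 0 (unchanged).
  sig5: dirty yet unreached — the second evaluation never asks for it.
  sig7: re-runs because src2 1->0; new result 0 (unchanged).

The important point: the flipped condition redirects demand; sig5 is left stale, never re-checked.

Dirty set: sig4, sig5, sig7.
Run set: sig4, sig7 (2 run).
Left stale — demand moved off them: sig5.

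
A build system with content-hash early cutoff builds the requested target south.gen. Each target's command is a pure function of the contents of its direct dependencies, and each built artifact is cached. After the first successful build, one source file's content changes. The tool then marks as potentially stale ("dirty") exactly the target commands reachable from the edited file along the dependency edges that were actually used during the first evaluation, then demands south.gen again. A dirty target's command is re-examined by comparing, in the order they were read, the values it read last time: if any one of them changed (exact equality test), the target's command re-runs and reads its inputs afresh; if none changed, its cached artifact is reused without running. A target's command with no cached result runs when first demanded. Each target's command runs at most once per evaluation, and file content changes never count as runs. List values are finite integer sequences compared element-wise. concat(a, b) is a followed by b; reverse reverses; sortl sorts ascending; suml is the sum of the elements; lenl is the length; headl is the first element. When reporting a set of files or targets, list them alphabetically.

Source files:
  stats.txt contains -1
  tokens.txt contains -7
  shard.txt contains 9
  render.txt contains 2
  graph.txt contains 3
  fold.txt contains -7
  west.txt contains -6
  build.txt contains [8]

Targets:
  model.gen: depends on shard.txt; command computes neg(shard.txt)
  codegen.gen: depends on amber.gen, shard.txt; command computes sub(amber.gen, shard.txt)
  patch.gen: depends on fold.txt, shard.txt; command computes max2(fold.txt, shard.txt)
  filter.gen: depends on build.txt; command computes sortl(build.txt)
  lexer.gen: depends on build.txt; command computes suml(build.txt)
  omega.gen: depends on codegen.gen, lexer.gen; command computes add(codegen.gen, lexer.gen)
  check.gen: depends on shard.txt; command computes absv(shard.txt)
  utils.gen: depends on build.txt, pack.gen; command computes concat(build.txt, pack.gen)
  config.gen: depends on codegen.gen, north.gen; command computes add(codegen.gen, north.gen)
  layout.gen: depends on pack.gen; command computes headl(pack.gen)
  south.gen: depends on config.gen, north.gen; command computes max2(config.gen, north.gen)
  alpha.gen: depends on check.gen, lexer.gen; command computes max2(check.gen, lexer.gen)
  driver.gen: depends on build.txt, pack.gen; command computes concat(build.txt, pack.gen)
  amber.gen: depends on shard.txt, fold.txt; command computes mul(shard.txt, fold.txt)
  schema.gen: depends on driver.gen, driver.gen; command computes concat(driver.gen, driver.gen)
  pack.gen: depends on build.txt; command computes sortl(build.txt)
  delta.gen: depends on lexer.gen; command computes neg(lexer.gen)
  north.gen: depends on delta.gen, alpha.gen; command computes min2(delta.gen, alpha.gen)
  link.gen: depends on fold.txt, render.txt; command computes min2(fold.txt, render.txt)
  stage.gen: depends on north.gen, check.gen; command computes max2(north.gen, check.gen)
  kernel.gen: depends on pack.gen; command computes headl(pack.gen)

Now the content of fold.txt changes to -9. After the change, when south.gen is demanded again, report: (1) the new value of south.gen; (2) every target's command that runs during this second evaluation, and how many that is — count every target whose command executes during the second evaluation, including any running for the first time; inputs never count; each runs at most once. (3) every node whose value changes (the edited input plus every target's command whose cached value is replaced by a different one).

New value of south.gen: -8.
Target commands that run: amber.gen, codegen.gen, config.gen, south.gen — 4 in total.
Values that change: amber.gen, codegen.gen, config.gen, fold.txt.

First evaluation (everything demanded from the output):
  amber.gen = mul(9, -7) = -63
  check.gen = absv(9) = 9
  codegen.gen = sub(-63, 9) = -72
  lexer.gen = suml([8]) = 8
  alpha.gen = max2(9, 8) = 9
  delta.gen = neg(8) = -8
  north.gen = min2(-8, 9) = -8
  config.gen = add(-72, -8) = -80
  south.gen = max2(-80, -8) = -8

Propagation after the edit:
  amber.gen: runs — fold.txt -7->-9; result -81.
  codegen.gen: runs — amber.gen -63->-81; result -90.
  config.gen: runs — codegen.gen -72->-90; result -98.
  south.gen: runs — config.gen -80->-98; result -8 (same value as before).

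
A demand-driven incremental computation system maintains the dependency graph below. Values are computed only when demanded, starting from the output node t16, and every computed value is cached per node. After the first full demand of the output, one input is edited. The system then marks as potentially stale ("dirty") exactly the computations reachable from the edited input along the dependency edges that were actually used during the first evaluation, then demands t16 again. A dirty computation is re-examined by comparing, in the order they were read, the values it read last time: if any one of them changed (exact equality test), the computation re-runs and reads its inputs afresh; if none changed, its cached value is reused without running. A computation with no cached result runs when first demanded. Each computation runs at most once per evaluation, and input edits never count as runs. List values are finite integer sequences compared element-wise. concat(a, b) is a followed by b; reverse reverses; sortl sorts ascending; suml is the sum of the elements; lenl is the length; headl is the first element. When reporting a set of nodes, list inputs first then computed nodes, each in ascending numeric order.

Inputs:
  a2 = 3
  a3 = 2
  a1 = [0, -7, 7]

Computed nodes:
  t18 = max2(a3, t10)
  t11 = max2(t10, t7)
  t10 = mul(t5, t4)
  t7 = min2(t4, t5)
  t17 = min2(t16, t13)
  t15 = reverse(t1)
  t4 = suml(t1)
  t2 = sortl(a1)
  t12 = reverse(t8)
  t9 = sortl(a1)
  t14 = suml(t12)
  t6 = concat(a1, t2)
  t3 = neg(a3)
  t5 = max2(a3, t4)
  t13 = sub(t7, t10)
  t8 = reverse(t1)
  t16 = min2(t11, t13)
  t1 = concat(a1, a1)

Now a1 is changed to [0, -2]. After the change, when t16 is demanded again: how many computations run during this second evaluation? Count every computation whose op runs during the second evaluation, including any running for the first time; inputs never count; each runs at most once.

Computations that run: t1, t4, t5, t7, t10, t11, t13, t16 — 8 in total.

First evaluation (everything demanded from the output):
  t1 = concat([0, -7, 7], [0, -7, 7]) = [0, -7, 7, 0, -7, 7]
  t4 = suml([0, -7, 7, 0, -7, 7]) = 0
  t5 = max2(2, 0) = 2
  t7 = min2(0, 2) = 0
  t10 = mul(2, 0) = 0
  t11 = max2(0, 0) = 0
  t13 = sub(0, 0) = 0
  t16 = min2(0, 0) = 0

Propagation after the edit:
  t1: runs — a1 [0, -7, 7]->[0, -2]; a1 [0, -7, 7]->[0, -2]; result [0, -2, 0, -2].
  t4: runs — t1 [0, -7, 7, 0, -7, 7]->[0, -2, 0, -2]; result -4.
  t5: runs — t4 0->-4; result 2 (same value as before).
  t7: runs — t4 0->-4; result -4.
  t10: runs — t4 0->-4; result -8.
  t11: runs — t10 0->-8; t7 0->-4; result -4.
  t13: runs — t7 0->-4; t10 0->-8; result 4.
  t16: runs — t11 0->-4; t13 0->4; result -4.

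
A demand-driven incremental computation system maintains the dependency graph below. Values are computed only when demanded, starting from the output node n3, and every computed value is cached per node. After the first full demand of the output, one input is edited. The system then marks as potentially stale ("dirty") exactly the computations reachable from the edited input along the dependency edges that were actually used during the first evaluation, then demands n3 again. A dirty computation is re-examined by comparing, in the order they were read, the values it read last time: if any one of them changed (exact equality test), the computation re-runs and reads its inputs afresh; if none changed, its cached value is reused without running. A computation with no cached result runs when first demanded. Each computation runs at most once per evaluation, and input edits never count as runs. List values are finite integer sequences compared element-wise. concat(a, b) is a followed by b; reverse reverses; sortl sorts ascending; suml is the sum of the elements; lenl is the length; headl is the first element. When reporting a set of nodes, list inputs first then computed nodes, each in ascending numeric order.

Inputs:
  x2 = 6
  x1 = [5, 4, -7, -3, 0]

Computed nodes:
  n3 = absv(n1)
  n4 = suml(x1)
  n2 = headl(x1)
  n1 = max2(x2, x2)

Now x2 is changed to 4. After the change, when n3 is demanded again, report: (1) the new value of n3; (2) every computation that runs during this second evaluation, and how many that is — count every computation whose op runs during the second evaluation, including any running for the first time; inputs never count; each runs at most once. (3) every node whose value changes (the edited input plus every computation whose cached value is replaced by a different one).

New value of n3: 4.
Computations that run: n1, n3 — 2 in total.
Values that change: x2, n1, n3.

First evaluation (everything demanded from the output):
  n1 = max2(6, 6) = 6
  n3 = absv(6) = 6

Propagation after the edit:
  n1: runs — x2 6->4; x2 6->4; result 4.
  n3: runs — n1 6->4; result 4.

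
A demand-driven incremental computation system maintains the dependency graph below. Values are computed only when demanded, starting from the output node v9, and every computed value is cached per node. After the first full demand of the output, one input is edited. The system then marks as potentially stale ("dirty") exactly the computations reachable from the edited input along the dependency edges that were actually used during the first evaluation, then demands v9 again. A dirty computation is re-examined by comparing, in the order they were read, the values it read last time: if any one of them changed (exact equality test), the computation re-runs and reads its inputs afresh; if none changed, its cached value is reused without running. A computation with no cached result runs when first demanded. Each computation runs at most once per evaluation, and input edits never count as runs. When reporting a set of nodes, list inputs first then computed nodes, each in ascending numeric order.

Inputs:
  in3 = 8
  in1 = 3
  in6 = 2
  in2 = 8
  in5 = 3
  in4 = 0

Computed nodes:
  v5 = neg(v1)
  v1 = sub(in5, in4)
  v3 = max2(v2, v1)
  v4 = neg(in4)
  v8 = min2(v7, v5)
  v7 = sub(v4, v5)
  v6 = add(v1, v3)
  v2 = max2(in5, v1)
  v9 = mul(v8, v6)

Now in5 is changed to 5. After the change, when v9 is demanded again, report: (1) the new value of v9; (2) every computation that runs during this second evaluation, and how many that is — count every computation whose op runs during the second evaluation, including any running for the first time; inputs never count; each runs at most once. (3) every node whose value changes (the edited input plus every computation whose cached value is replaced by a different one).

New value of v9: -50.
Computations that run: v1, v2, v3, v5, v6, v7, v8, v9 — 8 in total.
Values that change: in5, v1, v2, v3, v5, v6, v7, v8, v9.

First evaluation (everything demanded from the output):
  v1 = sub(3, 0) = 3
  v2 = max2(3, 3) = 3
  v3 = max2(3, 3) = 3
  v4 = neg(0) = 0
  v5 = neg(3) = -3
  v6 = add(3, 3) = 6
  v7 = sub(0, -3) = 3
  v8 = min2(3, -3) = -3
  v9 = mul(-3, 6) = -18

Propagation after the edit:
  v1: runs — in5 3->5; result 5.
  v2: runs — in5 3->5; v1 3->5; result 5.
  v3: runs — v2 3->5; v1 3->5; result 5.
  v5: runs — v1 3->5; result -5.
  v6: runs — v1 3->5; v3 3->5; result 10.
  v7: runs — v5 -3->-5; result 5.
  v8: runs — v7 3->5; v5 -3->-5; result -5.
  v9: runs — v8 -3->-5; v6 6->10; result -50.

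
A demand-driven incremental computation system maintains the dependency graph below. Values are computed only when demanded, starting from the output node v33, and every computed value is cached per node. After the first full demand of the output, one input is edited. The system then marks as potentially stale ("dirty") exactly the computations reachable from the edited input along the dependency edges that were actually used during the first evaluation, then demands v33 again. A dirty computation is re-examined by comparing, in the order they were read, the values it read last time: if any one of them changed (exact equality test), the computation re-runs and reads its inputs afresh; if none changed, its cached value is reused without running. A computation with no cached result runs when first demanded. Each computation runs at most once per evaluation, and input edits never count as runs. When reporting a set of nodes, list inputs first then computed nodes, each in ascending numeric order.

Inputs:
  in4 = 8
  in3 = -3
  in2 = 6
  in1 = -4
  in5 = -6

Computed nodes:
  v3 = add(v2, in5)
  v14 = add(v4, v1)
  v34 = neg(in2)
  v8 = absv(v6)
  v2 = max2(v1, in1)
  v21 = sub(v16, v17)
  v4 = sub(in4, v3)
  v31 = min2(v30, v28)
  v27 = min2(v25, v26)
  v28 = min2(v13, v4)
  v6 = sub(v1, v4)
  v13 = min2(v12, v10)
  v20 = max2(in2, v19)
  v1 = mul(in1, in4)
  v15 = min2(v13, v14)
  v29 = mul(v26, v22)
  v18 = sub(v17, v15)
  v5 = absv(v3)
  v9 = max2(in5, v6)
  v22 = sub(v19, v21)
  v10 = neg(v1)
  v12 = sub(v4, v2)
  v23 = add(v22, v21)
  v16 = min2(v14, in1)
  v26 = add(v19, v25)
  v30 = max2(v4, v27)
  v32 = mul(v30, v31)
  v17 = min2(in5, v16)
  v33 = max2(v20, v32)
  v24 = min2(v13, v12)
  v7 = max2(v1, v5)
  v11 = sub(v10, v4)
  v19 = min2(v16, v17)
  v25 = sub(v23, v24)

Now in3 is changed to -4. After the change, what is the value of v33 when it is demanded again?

First evaluation (everything demanded from the output):
  v1 = mul(-4, 8) = -32
  v2 = max2(-32, -4) = -4
  v3 = add(-4, -6) = -10
  v4 = sub(8, -10) = 18
  v10 = neg(-32) = 32
  v12 = sub(18, -4) = 22
  v13 = min2(22, 32) = 22
  v14 = add(18, -32) = -14
  v16 = min2(-14, -4) = -14
  v17 = min2(-6, -14) = -14
  v19 = min2(-14, -14) = -14
  v20 = max2(6, -14) = 6
  v21 = sub(-14, -14) = 0
  v22 = sub(-14, 0) = -14
  v23 = add(-14, 0) = -14
  v24 = min2(22, 22) = 22
  v25 = sub(-14, 22) = -36
  v26 = add(-14, -36) = -50
  v27 = min2(-36, -50) = -50
  v28 = min2(22, 18) = 18
  v30 = max2(18, -50) = 18
  v31 = min2(18, 18) = 18
  v32 = mul(18, 18) = 324
  v33 = max2(6, 324) = 324

Propagation after the edit:
  in3 feeds no computation that the output demands — nothing is marked dirty and nothing runs.

Key observation: in3 is never demanded by the output, so the edit triggers no recomputation at all.

New value of v33: 324.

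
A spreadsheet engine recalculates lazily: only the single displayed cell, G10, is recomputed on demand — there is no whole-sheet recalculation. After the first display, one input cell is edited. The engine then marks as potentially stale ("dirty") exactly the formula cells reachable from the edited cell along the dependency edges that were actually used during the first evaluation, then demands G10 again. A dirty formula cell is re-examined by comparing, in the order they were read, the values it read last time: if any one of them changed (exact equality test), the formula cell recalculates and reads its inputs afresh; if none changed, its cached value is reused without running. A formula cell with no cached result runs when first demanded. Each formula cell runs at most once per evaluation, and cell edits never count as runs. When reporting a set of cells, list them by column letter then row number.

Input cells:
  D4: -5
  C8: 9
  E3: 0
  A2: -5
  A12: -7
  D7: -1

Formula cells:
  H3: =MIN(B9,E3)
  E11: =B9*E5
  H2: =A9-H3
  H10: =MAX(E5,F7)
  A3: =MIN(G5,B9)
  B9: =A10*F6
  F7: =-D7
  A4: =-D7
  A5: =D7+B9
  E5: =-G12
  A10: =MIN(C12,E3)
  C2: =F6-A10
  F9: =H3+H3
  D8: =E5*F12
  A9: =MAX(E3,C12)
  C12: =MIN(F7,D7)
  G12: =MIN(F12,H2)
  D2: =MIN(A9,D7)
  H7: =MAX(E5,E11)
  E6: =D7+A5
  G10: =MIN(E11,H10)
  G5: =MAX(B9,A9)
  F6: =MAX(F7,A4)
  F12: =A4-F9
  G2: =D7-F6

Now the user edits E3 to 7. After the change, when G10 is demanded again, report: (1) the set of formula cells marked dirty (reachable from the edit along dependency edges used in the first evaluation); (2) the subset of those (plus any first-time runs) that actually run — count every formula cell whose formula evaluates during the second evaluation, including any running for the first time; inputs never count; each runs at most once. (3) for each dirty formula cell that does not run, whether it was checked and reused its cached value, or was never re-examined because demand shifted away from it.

First evaluation (everything demanded from the output):
  A4 = -(-1) = 1
  F7 = -(-1) = 1
  C12 = MIN(1, -1) = -1
  A9 = MAX(0, -1) = 0
  A10 = MIN(-1, 0) = -1
  F6 = MAX(1, 1) = 1
  B9 = -1 * 1 = -1
  H3 = MIN(-1, 0) = -1
  F9 = -1 + -1 = -2
  F12 = 1 - -2 = 3
  H2 = 0 - -1 = 1
  G12 = MIN(3, 1) = 1
  E5 = -(1) = -1
  E11 = -1 * -1 = 1
  H10 = MAX(-1, 1) = 1
  G10 = MIN(1, 1) = 1

Propagation after the edit:
  A9: runs — E3 0->7; result 7.
  A10: runs — E3 0->7; result -1 (same value as before).
  B9: checked — values it read are unchanged (A10 unchanged, F6 unchanged); reused cached -1 without running.
  H3: runs — E3 0->7; result -1 (same value as before).
  F9: checked — values it read are unchanged (H3 unchanged, H3 unchanged); reused cached -2 without running.
  F12: checked — values it read are unchanged (A4 unchanged, F9 unchanged); reused cached 3 without running.
  H2: runs — A9 0->7; result 8.
  G12: runs — H2 1->8; result 3.
  E5: runs — G12 1->3; result -3.
  E11: runs — E5 -1->-3; result 3.
  H10: runs — E5 -1->-3; result 1 (same value as before).
  G10: runs — E11 1->3; result 1 (same value as before).

Key observation: the cutoff stops propagation at B9 — its inputs' values are unchanged, so it reuses its cache.

Marked dirty: A9, A10, B9, E5, E11, F9, F12, G10, G12, H2, H3, H10.
Formula cells that run: A9, A10, E5, E11, G10, G12, H2, H3, H10 — 9 in total.
Checked but reused from cache: B9, F9, F12.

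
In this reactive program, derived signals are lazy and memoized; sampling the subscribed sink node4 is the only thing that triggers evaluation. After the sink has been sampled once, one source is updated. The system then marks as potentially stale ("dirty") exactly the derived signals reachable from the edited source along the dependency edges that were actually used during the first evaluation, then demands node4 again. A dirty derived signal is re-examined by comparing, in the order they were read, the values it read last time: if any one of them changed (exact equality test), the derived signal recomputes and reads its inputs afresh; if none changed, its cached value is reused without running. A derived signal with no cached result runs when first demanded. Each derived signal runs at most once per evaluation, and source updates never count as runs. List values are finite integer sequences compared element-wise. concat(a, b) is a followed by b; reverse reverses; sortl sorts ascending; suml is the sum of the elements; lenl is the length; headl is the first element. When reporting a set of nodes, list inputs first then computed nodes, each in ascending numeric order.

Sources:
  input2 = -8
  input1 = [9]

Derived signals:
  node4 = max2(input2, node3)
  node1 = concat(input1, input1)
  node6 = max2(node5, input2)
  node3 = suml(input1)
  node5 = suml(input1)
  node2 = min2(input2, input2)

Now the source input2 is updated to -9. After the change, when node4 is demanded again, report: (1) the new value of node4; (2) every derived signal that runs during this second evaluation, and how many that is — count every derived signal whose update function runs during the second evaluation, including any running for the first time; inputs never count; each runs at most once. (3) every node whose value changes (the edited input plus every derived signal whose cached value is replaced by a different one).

Demanding node4 again yields 9.
1 derived signals run: node4.
The nodes whose values change: input2.

First demand of the output computes:
  node3 = suml([9]) = 9
  node4 = max2(-8, 9) = 9

After the edit, cleaning proceeds:
  node4: a read changed (input2 -8->-9) — executes, giving 9 — identical to its old value.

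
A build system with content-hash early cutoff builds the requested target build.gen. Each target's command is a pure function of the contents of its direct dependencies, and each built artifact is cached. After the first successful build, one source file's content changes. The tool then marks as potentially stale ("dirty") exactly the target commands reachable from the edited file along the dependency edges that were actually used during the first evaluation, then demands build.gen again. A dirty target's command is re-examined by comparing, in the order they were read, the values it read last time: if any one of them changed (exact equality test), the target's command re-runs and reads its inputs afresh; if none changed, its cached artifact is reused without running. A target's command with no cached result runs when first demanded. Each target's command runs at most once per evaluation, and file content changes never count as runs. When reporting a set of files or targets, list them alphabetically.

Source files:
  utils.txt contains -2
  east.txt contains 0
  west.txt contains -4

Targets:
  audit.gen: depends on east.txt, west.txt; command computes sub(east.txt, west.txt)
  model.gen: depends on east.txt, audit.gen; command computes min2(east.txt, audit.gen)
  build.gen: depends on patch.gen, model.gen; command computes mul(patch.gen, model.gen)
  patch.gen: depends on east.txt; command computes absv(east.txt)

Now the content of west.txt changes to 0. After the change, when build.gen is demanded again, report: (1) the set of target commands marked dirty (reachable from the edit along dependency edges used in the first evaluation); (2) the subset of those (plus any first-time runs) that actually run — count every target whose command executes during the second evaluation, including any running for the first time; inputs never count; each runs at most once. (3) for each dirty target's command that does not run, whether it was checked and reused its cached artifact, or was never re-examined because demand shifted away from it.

Marked dirty: audit.gen, build.gen, model.gen.
Target commands that run: audit.gen, model.gen — 2 in total.
Checked but reused from cache: build.gen.
Key observation: the change is absorbed at model.gen — it re-runs but produces the same value, and the output's value is unchanged.

First evaluation (everything demanded from the output):
  audit.gen = sub(0, -4) = 4
  model.gen = min2(0, 4) = 0
  patch.gen = absv(0) = 0
  build.gen = mul(0, 0) = 0

Propagation after the edit:
  audit.gen: runs — west.txt -4->0; result 0.
  model.gen: runs — audit.gen 4->0; result 0 (same value as before).
  build.gen: checked — values it read are unchanged (patch.gen unchanged, model.gen unchanged); reused cached 0 without running.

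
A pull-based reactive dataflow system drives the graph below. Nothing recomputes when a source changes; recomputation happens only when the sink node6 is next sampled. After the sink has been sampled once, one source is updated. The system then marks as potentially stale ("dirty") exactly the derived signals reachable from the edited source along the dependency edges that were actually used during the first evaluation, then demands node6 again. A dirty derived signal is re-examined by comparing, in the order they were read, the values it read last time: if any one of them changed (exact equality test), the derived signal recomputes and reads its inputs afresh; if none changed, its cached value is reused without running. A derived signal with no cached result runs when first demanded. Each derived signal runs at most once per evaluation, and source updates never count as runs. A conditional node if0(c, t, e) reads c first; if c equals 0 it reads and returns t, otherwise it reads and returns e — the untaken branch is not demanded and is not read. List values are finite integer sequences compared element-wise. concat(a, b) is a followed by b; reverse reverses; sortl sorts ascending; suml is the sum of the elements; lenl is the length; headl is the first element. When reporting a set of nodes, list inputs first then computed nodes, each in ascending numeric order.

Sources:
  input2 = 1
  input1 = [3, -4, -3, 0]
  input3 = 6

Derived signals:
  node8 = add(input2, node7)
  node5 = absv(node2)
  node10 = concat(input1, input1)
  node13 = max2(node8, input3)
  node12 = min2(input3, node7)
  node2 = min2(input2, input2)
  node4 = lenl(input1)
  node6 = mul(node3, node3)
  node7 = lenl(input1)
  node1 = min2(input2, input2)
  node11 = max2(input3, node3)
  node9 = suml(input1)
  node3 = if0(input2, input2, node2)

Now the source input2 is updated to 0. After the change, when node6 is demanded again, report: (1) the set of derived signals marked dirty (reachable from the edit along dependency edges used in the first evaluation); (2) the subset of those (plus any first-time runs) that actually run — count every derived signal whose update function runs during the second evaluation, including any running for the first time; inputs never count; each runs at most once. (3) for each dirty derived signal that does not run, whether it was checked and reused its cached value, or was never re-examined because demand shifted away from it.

Marked dirty: node2, node3, node6.
Derived signals that run: node3, node6 — 2 in total.
Never re-examined (demand shifted away): node2.
Key observation: a condition flipped, so demand moved to the other branch — node2 is never re-examined.

First evaluation (everything demanded from the output):
  node2 = min2(1, 1) = 1
  node3 = if0(input2=1 -> else branch node2) = 1
  node6 = mul(1, 1) = 1

Propagation after the edit:
  node2: marked dirty but never re-examined — demand shifted away from it.
  node3: runs — input2 1->0; result 0.
  node6: runs — node3 1->0; node3 1->0; result 0.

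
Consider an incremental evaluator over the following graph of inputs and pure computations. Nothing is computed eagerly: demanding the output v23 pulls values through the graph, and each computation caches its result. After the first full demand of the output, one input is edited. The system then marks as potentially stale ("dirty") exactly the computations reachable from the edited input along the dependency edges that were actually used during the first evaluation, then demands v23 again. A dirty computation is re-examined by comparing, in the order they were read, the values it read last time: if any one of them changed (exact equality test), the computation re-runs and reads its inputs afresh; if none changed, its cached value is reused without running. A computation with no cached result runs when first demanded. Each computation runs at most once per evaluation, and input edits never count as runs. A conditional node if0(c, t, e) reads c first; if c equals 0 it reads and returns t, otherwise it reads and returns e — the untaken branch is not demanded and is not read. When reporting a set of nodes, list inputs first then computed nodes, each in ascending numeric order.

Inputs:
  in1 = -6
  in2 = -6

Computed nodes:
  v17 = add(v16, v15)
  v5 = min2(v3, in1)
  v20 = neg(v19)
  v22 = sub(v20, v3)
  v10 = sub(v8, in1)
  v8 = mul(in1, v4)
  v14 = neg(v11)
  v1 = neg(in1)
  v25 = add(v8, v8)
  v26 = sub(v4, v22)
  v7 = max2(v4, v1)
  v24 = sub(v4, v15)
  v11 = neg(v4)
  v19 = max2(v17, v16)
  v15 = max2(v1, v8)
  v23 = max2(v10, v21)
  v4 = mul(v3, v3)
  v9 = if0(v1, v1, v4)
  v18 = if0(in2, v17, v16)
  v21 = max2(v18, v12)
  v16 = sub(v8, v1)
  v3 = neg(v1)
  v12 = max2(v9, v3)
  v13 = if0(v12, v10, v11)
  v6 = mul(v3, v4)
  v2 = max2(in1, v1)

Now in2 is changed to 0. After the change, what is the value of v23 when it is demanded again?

v23 now evaluates to 36.
The important point: the flipped condition pulls in fresh nodes; v15, v17 run for the first time.

Initial pass — values computed on the first demand:
  v1 = neg(-6) = 6
  v3 = neg(6) = -6
  v4 = mul(-6, -6) = 36
  v8 = mul(-6, 36) = -216
  v9 = if0(v1=6 -> else branch v4) = 36
  v10 = sub(-216, -6) = -210
  v12 = max2(36, -6) = 36
  v16 = sub(-216, 6) = -222
  v18 = if0(in2=-6 -> else branch v16) = -222
  v21 = max2(-222, 36) = 36
  v23 = max2(-210, 36) = 36

Second demand — change propagation:
  v15: newly demanded (no cache) — executes and yields 6.
  v17: newly demanded (no cache) — executes and yields -216.
  v18: re-runs because in2 -6->0; new result -216.
  v21: re-runs because v18 -222->-216; new result 36 (unchanged).
  v23: re-examined; everything it read last time is the same (v10 unchanged, v21 unchanged) — cache 36 kept, no run.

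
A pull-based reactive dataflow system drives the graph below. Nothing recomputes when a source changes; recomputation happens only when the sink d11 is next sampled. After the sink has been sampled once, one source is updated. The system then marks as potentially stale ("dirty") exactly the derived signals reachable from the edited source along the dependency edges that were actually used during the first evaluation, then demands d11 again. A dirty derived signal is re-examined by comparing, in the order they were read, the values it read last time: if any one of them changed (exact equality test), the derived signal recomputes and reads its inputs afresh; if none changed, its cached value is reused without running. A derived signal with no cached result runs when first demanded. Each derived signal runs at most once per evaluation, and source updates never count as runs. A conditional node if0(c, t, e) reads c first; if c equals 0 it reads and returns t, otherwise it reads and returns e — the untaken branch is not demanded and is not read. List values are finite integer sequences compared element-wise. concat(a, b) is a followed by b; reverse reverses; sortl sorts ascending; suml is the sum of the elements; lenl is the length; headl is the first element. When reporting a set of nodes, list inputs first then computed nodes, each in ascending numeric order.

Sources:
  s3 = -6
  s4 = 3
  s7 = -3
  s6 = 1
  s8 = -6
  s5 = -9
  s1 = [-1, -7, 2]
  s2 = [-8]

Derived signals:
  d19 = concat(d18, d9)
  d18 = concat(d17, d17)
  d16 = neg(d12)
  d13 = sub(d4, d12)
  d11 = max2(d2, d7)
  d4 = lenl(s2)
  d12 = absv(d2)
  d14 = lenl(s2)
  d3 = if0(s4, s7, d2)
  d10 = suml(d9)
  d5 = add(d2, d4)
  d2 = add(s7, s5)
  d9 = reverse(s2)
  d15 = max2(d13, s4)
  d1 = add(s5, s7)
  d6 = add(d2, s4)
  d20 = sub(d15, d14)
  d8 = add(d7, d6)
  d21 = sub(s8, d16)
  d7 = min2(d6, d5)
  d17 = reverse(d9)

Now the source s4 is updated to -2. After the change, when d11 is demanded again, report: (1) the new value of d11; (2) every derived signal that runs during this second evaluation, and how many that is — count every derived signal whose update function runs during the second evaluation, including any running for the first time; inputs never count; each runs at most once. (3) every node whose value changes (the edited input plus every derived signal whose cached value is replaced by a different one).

New value of d11: -12.
Derived signals that run: d6, d7, d11 — 3 in total.
Values that change: s4, d6, d7, d11.

First evaluation (everything demanded from the output):
  d2 = add(-3, -9) = -12
  d4 = lenl([-8]) = 1
  d5 = add(-12, 1) = -11
  d6 = add(-12, 3) = -9
  d7 = min2(-9, -11) = -11
  d11 = max2(-12, -11) = -11

Propagation after the edit:
  d6: runs — s4 3->-2; result -14.
  d7: runs — d6 -9->-14; result -14.
  d11: runs — d7 -11->-14; result -12.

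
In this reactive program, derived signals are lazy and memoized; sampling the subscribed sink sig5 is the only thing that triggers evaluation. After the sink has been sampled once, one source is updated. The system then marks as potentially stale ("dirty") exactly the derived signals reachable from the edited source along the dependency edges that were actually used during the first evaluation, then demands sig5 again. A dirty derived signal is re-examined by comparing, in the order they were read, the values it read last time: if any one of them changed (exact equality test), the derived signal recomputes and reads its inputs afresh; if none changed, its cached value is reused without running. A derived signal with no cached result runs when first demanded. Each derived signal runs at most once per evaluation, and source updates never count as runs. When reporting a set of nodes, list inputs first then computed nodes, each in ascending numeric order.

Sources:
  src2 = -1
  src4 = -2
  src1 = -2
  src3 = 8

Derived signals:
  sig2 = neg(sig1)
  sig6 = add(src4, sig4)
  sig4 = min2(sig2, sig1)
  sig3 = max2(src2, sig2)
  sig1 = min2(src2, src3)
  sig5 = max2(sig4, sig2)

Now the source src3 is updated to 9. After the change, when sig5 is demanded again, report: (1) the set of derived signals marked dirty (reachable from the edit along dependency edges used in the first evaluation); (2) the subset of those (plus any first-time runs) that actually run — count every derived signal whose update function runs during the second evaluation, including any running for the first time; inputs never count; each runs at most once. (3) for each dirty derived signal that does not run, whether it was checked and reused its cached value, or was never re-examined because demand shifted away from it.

The edit dirties: sig1, sig2, sig4, sig5.
1 derived signals run: sig1.
Cache hits after checking: sig2, sig4, sig5.
Note the absorption at sig1: it re-runs yet its value is the same, leaving the output's value untouched.

First demand of the output computes:
  sig1 = min2(-1, 8) = -1
  sig2 = neg(-1) = 1
  sig4 = min2(1, -1) = -1
  sig5 = max2(-1, 1) = 1

After the edit, cleaning proceeds:
  sig1: a read changed (src3 8->9) — executes, giving -1 — identical to its old value.
  sig2: dirty, but its reads are unchanged (sig1 unchanged); cached 1 stands.
  sig4: dirty, but its reads are unchanged (sig2 unchanged, sig1 unchanged); cached -1 stands.
  sig5: dirty, but its reads are unchanged (sig4 unchanged, sig2 unchanged); cached 1 stands.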